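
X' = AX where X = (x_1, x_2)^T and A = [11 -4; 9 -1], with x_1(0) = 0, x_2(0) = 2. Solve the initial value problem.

Coefficient matrix A = [[11, -4], [9, -1]].
Characteristic polynomial det(A - λI) = λ^2 - 10λ + 25 = 0.
Single eigenvalue λ = 5 with algebraic multiplicity 2.
Eigenvector v = (2,3); generalized eigenvector w with (A-λI)w=v is (1,1).
General solution: e^(5t)[c_1·v + c_2·(t·v + w)].
Applying x_1(0)=0, x_2(0)=2 gives c_1=2, c_2=-4.

x_1(t) = -8te^(5t), x_2(t) = -12te^(5t) + 2e^(5t)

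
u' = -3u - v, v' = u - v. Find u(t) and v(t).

Coefficient matrix A = [[-3, -1], [1, -1]].
Characteristic polynomial det(A - λI) = λ^2 + 4λ + 4 = 0.
Single eigenvalue λ = -2 with algebraic multiplicity 2.
Eigenvector v = (-1,1); generalized eigenvector w with (A-λI)w=v is (-2,3).
General solution: e^(-2t)[c_1·v + c_2·(t·v + w)].

u(t) = -c_1e^(-2t) - c_2te^(-2t) - 2c_2e^(-2t), v(t) = c_1e^(-2t) + c_2te^(-2t) + 3c_2e^(-2t)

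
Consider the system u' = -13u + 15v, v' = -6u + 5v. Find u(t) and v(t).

u(t) = -K_1e^(-4t)sin(3t) + 2K_1e^(-4t)cos(3t) + 2K_2e^(-4t)sin(3t) + K_2e^(-4t)cos(3t), v(t) = -K_1e^(-4t)sin(3t) + K_1e^(-4t)cos(3t) + K_2e^(-4t)sin(3t) + K_2e^(-4t)cos(3t)

Coefficient matrix A = [[-13, 15], [-6, 5]].
Characteristic polynomial det(A - λI) = λ^2 + 8λ + 25 = 0.
Eigenvalues λ = -4 ± 3i (complex conjugate pair).
For λ=-4+3i: an eigenvector is (2,1) - i(-1,-1) = (2 + i, 1 + i).
A real fundamental pair from Re and Im of e^((-4+3i)t)v: X_1 = e^(-4t)(cos(3t)·(2,1) + sin(3t)·(-1,-1)), X_2 = e^(-4t)(sin(3t)·(2,1) - cos(3t)·(-1,-1)).
General solution: K_1X_1 + K_2X_2.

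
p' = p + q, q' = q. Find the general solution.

p(t) = C_1e^(t) + C_2te^(t) - 3C_2e^(t), q(t) = C_2e^(t)

Coefficient matrix A = [[1, 1], [0, 1]].
Characteristic polynomial det(A - λI) = λ^2 - 2λ + 1 = 0.
Single eigenvalue λ = 1 with algebraic multiplicity 2.
Eigenvector v = (1,0); generalized eigenvector w with (A-λI)w=v is (-3,1).
General solution: e^(t)[C_1·v + C_2·(t·v + w)].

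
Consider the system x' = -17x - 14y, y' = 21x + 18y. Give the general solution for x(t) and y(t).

x(t) = C_1e^(-3t) + 2C_2e^(4t), y(t) = -C_1e^(-3t) - 3C_2e^(4t)

Coefficient matrix A = [[-17, -14], [21, 18]].
Characteristic polynomial det(A - λI) = λ^2 - λ - 12 = 0.
Eigenvalues λ = -3, 4.
For λ=-3: (A-λI) row 1 is [-14, -14], so an eigenvector is (1, -1).
For λ=4: (A-λI) row 1 is [-21, -14], so an eigenvector is (2, -3).
General solution: C_1e^(-3t)(1,-1) + C_2e^(4t)(2,-3).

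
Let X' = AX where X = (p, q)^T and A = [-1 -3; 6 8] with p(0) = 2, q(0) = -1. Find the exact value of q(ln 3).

459

A = [[-1,-3],[6,8]]; eigenvalues λ = 2, 5.
Eigenvectors: (-1,1) for λ=2, (1,-2) for λ=5.
From the initial condition, c_1 = -3, c_2 = -1.
q(ln 3) = (-3)(3^2)(1) + (-1)(3^5)(-2) = 459.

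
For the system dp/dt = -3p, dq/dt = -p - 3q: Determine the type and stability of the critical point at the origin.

A = [[-3,0],[-1,-3]]; det(A-λI) = λ^2 + 6λ + 9.
repeated λ = -3 with a single eigenvector.

stable improper node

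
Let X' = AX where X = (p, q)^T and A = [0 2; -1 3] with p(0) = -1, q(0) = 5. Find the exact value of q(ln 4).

A = [[0,2],[-1,3]]; eigenvalues λ = 2, 1.
Eigenvectors: (-1,-1) for λ=2, (2,1) for λ=1.
From the initial condition, c_1 = -11, c_2 = -6.
q(ln 4) = (-11)(4^2)(-1) + (-6)(4^1)(1) = 152.

152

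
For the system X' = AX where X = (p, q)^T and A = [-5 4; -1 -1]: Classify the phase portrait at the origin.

stable improper node

A = [[-5,4],[-1,-1]]; det(A-λI) = λ^2 + 6λ + 9.
repeated λ = -3 with a single eigenvector.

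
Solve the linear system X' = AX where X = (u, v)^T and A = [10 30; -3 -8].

u(t) = 3C_1e^(t)sin(3t) + C_1e^(t)cos(3t) + C_2e^(t)sin(3t) - 3C_2e^(t)cos(3t), v(t) = -C_1e^(t)sin(3t) + C_2e^(t)cos(3t)

Coefficient matrix A = [[10, 30], [-3, -8]].
Characteristic polynomial det(A - λI) = λ^2 - 2λ + 10 = 0.
Eigenvalues λ = 1 ± 3i (complex conjugate pair).
For λ=1+3i: an eigenvector is (1,0) - i(3,-1) = (1 - 3i, 0 + i).
A real fundamental pair from Re and Im of e^((1+3i)t)v: X_1 = e^(t)(cos(3t)·(1,0) + sin(3t)·(3,-1)), X_2 = e^(t)(sin(3t)·(1,0) - cos(3t)·(3,-1)).
General solution: C_1X_1 + C_2X_2.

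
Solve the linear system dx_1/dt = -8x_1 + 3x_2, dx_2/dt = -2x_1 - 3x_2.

x_1(t) = K_1e^(-5t) + 3K_2e^(-6t), x_2(t) = K_1e^(-5t) + 2K_2e^(-6t)

Coefficient matrix A = [[-8, 3], [-2, -3]].
Characteristic polynomial det(A - λI) = λ^2 + 11λ + 30 = 0.
Eigenvalues λ = -5, -6.
For λ=-5: (A-λI) row 1 is [-3, 3], so an eigenvector is (1, 1).
For λ=-6: (A-λI) row 1 is [-2, 3], so an eigenvector is (3, 2).
General solution: K_1e^(-5t)(1,1) + K_2e^(-6t)(3,2).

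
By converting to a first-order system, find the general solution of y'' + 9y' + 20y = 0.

Let x_1 = y, x_2 = y'. Then x_1' = x_2 and x_2' = -20x_1 - 9x_2.
A = [[0,1],[-20,-9]]; det(A-λI) = λ^2 + 9λ + 20.
Eigenvalues λ = -4, -5 with eigenvectors (1,-4), (1,-5).

y(t) = K_1e^(-4t) + K_2e^(-5t)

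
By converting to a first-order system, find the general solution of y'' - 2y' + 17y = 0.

Let x_1 = y, x_2 = y'. Then x_1' = x_2 and x_2' = -17x_1 + 2x_2.
A = [[0,1],[-17,2]]; det(A-λI) = λ^2 - 2λ + 17.
Eigenvalues λ = 1 ± 4i.

y(t) = K_1e^(t)cos(4t) + K_2e^(t)sin(4t)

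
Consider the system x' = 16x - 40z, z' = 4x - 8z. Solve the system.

x(t) = K_1e^(4t)sin(4t) - 3K_1e^(4t)cos(4t) - 3K_2e^(4t)sin(4t) - K_2e^(4t)cos(4t), z(t) = -K_1e^(4t)cos(4t) - K_2e^(4t)sin(4t)

Coefficient matrix A = [[16, -40], [4, -8]].
Characteristic polynomial det(A - λI) = λ^2 - 8λ + 32 = 0.
Eigenvalues λ = 4 ± 4i (complex conjugate pair).
For λ=4+4i: an eigenvector is (-3,-1) - i(1,0) = (-3 - i, -1).
A real fundamental pair from Re and Im of e^((4+4i)t)v: X_1 = e^(4t)(cos(4t)·(-3,-1) + sin(4t)·(1,0)), X_2 = e^(4t)(sin(4t)·(-3,-1) - cos(4t)·(1,0)).
General solution: K_1X_1 + K_2X_2.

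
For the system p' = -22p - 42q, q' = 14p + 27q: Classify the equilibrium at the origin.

saddle

A = [[-22,-42],[14,27]]; det(A-λI) = λ^2 - 5λ - 6.
λ = 6, -1: opposite signs.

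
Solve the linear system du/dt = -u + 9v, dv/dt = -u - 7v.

Coefficient matrix A = [[-1, 9], [-1, -7]].
Characteristic polynomial det(A - λI) = λ^2 + 8λ + 16 = 0.
Single eigenvalue λ = -4 with algebraic multiplicity 2.
Eigenvector v = (3,-1); generalized eigenvector w with (A-λI)w=v is (1,0).
General solution: e^(-4t)[C_1·v + C_2·(t·v + w)].

u(t) = 3C_1e^(-4t) + 3C_2te^(-4t) + C_2e^(-4t), v(t) = -C_1e^(-4t) - C_2te^(-4t)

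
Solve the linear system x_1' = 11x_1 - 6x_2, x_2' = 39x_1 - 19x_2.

Coefficient matrix A = [[11, -6], [39, -19]].
Characteristic polynomial det(A - λI) = λ^2 + 8λ + 25 = 0.
Eigenvalues λ = -4 ± 3i (complex conjugate pair).
For λ=-4+3i: an eigenvector is (1,2) - i(1,3) = (1 - i, 2 - 3i).
A real fundamental pair from Re and Im of e^((-4+3i)t)v: X_1 = e^(-4t)(cos(3t)·(1,2) + sin(3t)·(1,3)), X_2 = e^(-4t)(sin(3t)·(1,2) - cos(3t)·(1,3)).
General solution: C_1X_1 + C_2X_2.

x_1(t) = C_1e^(-4t)sin(3t) + C_1e^(-4t)cos(3t) + C_2e^(-4t)sin(3t) - C_2e^(-4t)cos(3t), x_2(t) = 3C_1e^(-4t)sin(3t) + 2C_1e^(-4t)cos(3t) + 2C_2e^(-4t)sin(3t) - 3C_2e^(-4t)cos(3t)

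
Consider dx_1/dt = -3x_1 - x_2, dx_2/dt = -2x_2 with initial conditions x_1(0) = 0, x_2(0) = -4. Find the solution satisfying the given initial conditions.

x_1(t) = 4e^(-2t) - 4e^(-3t), x_2(t) = -4e^(-2t)

Coefficient matrix A = [[-3, -1], [0, -2]].
Characteristic polynomial det(A - λI) = λ^2 + 5λ + 6 = 0.
Eigenvalues λ = -2, -3.
For λ=-2: (A-λI) row 1 is [-1, -1], so an eigenvector is (1, -1).
For λ=-3: (A-λI) row 1 is [0, -1], so an eigenvector is (-1, 0).
General solution: c_1e^(-2t)(1,-1) + c_2e^(-3t)(-1,0).
Applying x_1(0)=0, x_2(0)=-4 gives c_1=4, c_2=4.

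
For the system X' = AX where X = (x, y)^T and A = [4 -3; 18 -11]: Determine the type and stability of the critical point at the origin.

stable node

A = [[4,-3],[18,-11]]; det(A-λI) = λ^2 + 7λ + 10.
λ = -2, -5: both negative.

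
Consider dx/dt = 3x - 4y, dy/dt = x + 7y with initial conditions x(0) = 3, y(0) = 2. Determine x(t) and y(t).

Coefficient matrix A = [[3, -4], [1, 7]].
Characteristic polynomial det(A - λI) = λ^2 - 10λ + 25 = 0.
Single eigenvalue λ = 5 with algebraic multiplicity 2.
Eigenvector v = (-2,1); generalized eigenvector w with (A-λI)w=v is (3,-1).
General solution: e^(5t)[c_1·v + c_2·(t·v + w)].
Applying x(0)=3, y(0)=2 gives c_1=9, c_2=7.

x(t) = -14te^(5t) + 3e^(5t), y(t) = 7te^(5t) + 2e^(5t)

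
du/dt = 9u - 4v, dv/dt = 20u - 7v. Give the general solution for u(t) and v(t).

Coefficient matrix A = [[9, -4], [20, -7]].
Characteristic polynomial det(A - λI) = λ^2 - 2λ + 17 = 0.
Eigenvalues λ = 1 ± 4i (complex conjugate pair).
For λ=1+4i: an eigenvector is (1,2) - i(0,1) = (1, 2 - i).
A real fundamental pair from Re and Im of e^((1+4i)t)v: X_1 = e^(t)(cos(4t)·(1,2) + sin(4t)·(0,1)), X_2 = e^(t)(sin(4t)·(1,2) - cos(4t)·(0,1)).
General solution: C_1X_1 + C_2X_2.

u(t) = C_1e^(t)cos(4t) + C_2e^(t)sin(4t), v(t) = C_1e^(t)sin(4t) + 2C_1e^(t)cos(4t) + 2C_2e^(t)sin(4t) - C_2e^(t)cos(4t)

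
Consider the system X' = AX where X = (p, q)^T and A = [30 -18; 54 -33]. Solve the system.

p(t) = 2c_1e^(3t) + c_2e^(-6t), q(t) = 3c_1e^(3t) + 2c_2e^(-6t)

Coefficient matrix A = [[30, -18], [54, -33]].
Characteristic polynomial det(A - λI) = λ^2 + 3λ - 18 = 0.
Eigenvalues λ = 3, -6.
For λ=3: (A-λI) row 1 is [27, -18], so an eigenvector is (2, 3).
For λ=-6: (A-λI) row 1 is [36, -18], so an eigenvector is (1, 2).
General solution: c_1e^(3t)(2,3) + c_2e^(-6t)(1,2).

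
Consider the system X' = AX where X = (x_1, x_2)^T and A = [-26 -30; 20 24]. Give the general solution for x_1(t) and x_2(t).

x_1(t) = 3c_1e^(-6t) - c_2e^(4t), x_2(t) = -2c_1e^(-6t) + c_2e^(4t)

Coefficient matrix A = [[-26, -30], [20, 24]].
Characteristic polynomial det(A - λI) = λ^2 + 2λ - 24 = 0.
Eigenvalues λ = -6, 4.
For λ=-6: (A-λI) row 1 is [-20, -30], so an eigenvector is (3, -2).
For λ=4: (A-λI) row 1 is [-30, -30], so an eigenvector is (-1, 1).
General solution: c_1e^(-6t)(3,-2) + c_2e^(4t)(-1,1).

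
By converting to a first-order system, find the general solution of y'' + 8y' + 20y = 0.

Let x_1 = y, x_2 = y'. Then x_1' = x_2 and x_2' = -20x_1 - 8x_2.
A = [[0,1],[-20,-8]]; det(A-λI) = λ^2 + 8λ + 20.
Eigenvalues λ = -4 ± 2i.

y(t) = C_1e^(-4t)cos(2t) + C_2e^(-4t)sin(2t)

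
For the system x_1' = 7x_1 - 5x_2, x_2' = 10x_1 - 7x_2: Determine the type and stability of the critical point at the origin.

center

A = [[7,-5],[10,-7]]; det(A-λI) = λ^2 + 1.
λ = 0 ± i: zero real part.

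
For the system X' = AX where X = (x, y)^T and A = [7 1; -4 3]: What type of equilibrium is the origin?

unstable improper node

A = [[7,1],[-4,3]]; det(A-λI) = λ^2 - 10λ + 25.
repeated λ = 5 with a single eigenvector.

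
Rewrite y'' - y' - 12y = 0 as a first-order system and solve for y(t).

Let x_1 = y, x_2 = y'. Then x_1' = x_2 and x_2' = 12x_1 + x_2.
A = [[0,1],[12,1]]; det(A-λI) = λ^2 - λ - 12.
Eigenvalues λ = 4, -3 with eigenvectors (1,4), (1,-3).

y(t) = K_1e^(4t) + K_2e^(-3t)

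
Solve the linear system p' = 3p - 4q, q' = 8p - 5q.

Coefficient matrix A = [[3, -4], [8, -5]].
Characteristic polynomial det(A - λI) = λ^2 + 2λ + 17 = 0.
Eigenvalues λ = -1 ± 4i (complex conjugate pair).
For λ=-1+4i: an eigenvector is (0,-1) - i(1,1) = (0 - i, -1 - i).
A real fundamental pair from Re and Im of e^((-1+4i)t)v: X_1 = e^(-t)(cos(4t)·(0,-1) + sin(4t)·(1,1)), X_2 = e^(-t)(sin(4t)·(0,-1) - cos(4t)·(1,1)).
General solution: K_1X_1 + K_2X_2.

p(t) = K_1e^(-t)sin(4t) - K_2e^(-t)cos(4t), q(t) = K_1e^(-t)sin(4t) - K_1e^(-t)cos(4t) - K_2e^(-t)sin(4t) - K_2e^(-t)cos(4t)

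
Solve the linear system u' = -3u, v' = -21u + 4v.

Coefficient matrix A = [[-3, 0], [-21, 4]].
Characteristic polynomial det(A - λI) = λ^2 - λ - 12 = 0.
Eigenvalues λ = 4, -3.
For λ=4: (A-λI) row 1 is [-7, 0], so an eigenvector is (0, 1).
For λ=-3: (A-λI) row 2 is [-21, 7], so an eigenvector is (1, 3).
General solution: c_1e^(4t)(0,1) + c_2e^(-3t)(1,3).

u(t) = c_2e^(-3t), v(t) = c_1e^(4t) + 3c_2e^(-3t)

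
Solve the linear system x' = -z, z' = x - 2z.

x(t) = -K_1e^(-t) - K_2te^(-t) - 2K_2e^(-t), z(t) = -K_1e^(-t) - K_2te^(-t) - K_2e^(-t)

Coefficient matrix A = [[0, -1], [1, -2]].
Characteristic polynomial det(A - λI) = λ^2 + 2λ + 1 = 0.
Single eigenvalue λ = -1 with algebraic multiplicity 2.
Eigenvector v = (-1,-1); generalized eigenvector w with (A-λI)w=v is (-2,-1).
General solution: e^(-t)[K_1·v + K_2·(t·v + w)].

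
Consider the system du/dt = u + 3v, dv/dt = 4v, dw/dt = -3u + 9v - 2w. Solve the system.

Coefficient matrix A = [[1, 3, 0], [0, 4, 0], [-3, 9, -2]].
det(A - λI) = 0 gives eigenvalues λ = 1, 4, -2.
For λ=1: eigenvector (1,0,-1).
For λ=4: eigenvector (1,1,1).
For λ=-2: eigenvector (0,0,1).
General solution: K_1e^(t)(1,0,-1) + K_2e^(4t)(1,1,1) + K_3e^(-2t)(0,0,1).

u(t) = K_1e^(t) + K_2e^(4t), v(t) = K_2e^(4t), w(t) = -K_1e^(t) + K_2e^(4t) + K_3e^(-2t)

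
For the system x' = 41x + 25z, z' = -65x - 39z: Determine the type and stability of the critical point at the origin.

unstable spiral

A = [[41,25],[-65,-39]]; det(A-λI) = λ^2 - 2λ + 26.
λ = 1 ± 5i: positive real part.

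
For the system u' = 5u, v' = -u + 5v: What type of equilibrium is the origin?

unstable improper node

A = [[5,0],[-1,5]]; det(A-λI) = λ^2 - 10λ + 25.
repeated λ = 5 with a single eigenvector.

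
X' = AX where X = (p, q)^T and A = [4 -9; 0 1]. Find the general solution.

p(t) = K_1e^(4t) + 3K_2e^(t), q(t) = K_2e^(t)

Coefficient matrix A = [[4, -9], [0, 1]].
Characteristic polynomial det(A - λI) = λ^2 - 5λ + 4 = 0.
Eigenvalues λ = 4, 1.
For λ=4: (A-λI) row 1 is [0, -9], so an eigenvector is (1, 0).
For λ=1: (A-λI) row 1 is [3, -9], so an eigenvector is (3, 1).
General solution: K_1e^(4t)(1,0) + K_2e^(t)(3,1).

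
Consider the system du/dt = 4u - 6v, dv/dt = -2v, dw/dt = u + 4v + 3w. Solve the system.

u(t) = c_1e^(4t) + c_3e^(-2t), v(t) = c_3e^(-2t), w(t) = c_1e^(4t) + c_2e^(3t) - c_3e^(-2t)

Coefficient matrix A = [[4, -6, 0], [0, -2, 0], [1, 4, 3]].
det(A - λI) = 0 gives eigenvalues λ = 4, 3, -2.
For λ=4: eigenvector (1,0,1).
For λ=3: eigenvector (0,0,1).
For λ=-2: eigenvector (1,1,-1).
General solution: c_1e^(4t)(1,0,1) + c_2e^(3t)(0,0,1) + c_3e^(-2t)(1,1,-1).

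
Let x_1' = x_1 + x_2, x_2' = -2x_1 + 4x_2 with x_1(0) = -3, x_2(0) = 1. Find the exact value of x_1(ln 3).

A = [[1,1],[-2,4]]; eigenvalues λ = 3, 2.
Eigenvectors: (-1,-2) for λ=3, (-1,-1) for λ=2.
From the initial condition, c_1 = -4, c_2 = 7.
x_1(ln 3) = (-4)(3^3)(-1) + (7)(3^2)(-1) = 45.

45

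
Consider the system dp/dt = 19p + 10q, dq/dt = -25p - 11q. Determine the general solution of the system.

p(t) = C_1e^(4t)sin(5t) + C_1e^(4t)cos(5t) + C_2e^(4t)sin(5t) - C_2e^(4t)cos(5t), q(t) = -2C_1e^(4t)sin(5t) - C_1e^(4t)cos(5t) - C_2e^(4t)sin(5t) + 2C_2e^(4t)cos(5t)

Coefficient matrix A = [[19, 10], [-25, -11]].
Characteristic polynomial det(A - λI) = λ^2 - 8λ + 41 = 0.
Eigenvalues λ = 4 ± 5i (complex conjugate pair).
For λ=4+5i: an eigenvector is (1,-1) - i(1,-2) = (1 - i, -1 + 2i).
A real fundamental pair from Re and Im of e^((4+5i)t)v: X_1 = e^(4t)(cos(5t)·(1,-1) + sin(5t)·(1,-2)), X_2 = e^(4t)(sin(5t)·(1,-1) - cos(5t)·(1,-2)).
General solution: C_1X_1 + C_2X_2.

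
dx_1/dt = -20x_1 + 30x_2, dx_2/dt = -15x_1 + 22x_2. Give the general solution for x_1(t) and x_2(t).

x_1(t) = -3K_1e^(t)sin(3t) - K_1e^(t)cos(3t) - K_2e^(t)sin(3t) + 3K_2e^(t)cos(3t), x_2(t) = -2K_1e^(t)sin(3t) - K_1e^(t)cos(3t) - K_2e^(t)sin(3t) + 2K_2e^(t)cos(3t)

Coefficient matrix A = [[-20, 30], [-15, 22]].
Characteristic polynomial det(A - λI) = λ^2 - 2λ + 10 = 0.
Eigenvalues λ = 1 ± 3i (complex conjugate pair).
For λ=1+3i: an eigenvector is (-1,-1) - i(-3,-2) = (-1 + 3i, -1 + 2i).
A real fundamental pair from Re and Im of e^((1+3i)t)v: X_1 = e^(t)(cos(3t)·(-1,-1) + sin(3t)·(-3,-2)), X_2 = e^(t)(sin(3t)·(-1,-1) - cos(3t)·(-3,-2)).
General solution: K_1X_1 + K_2X_2.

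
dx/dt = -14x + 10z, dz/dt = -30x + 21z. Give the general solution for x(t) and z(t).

Coefficient matrix A = [[-14, 10], [-30, 21]].
Characteristic polynomial det(A - λI) = λ^2 - 7λ + 6 = 0.
Eigenvalues λ = 1, 6.
For λ=1: (A-λI) row 1 is [-15, 10], so an eigenvector is (-2, -3).
For λ=6: (A-λI) row 1 is [-20, 10], so an eigenvector is (-1, -2).
General solution: c_1e^(t)(-2,-3) + c_2e^(6t)(-1,-2).

x(t) = -2c_1e^(t) - c_2e^(6t), z(t) = -3c_1e^(t) - 2c_2e^(6t)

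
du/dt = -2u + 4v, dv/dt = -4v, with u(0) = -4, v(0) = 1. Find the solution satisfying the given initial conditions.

u(t) = -2e^(-2t) - 2e^(-4t), v(t) = e^(-4t)

Coefficient matrix A = [[-2, 4], [0, -4]].
Characteristic polynomial det(A - λI) = λ^2 + 6λ + 8 = 0.
Eigenvalues λ = -4, -2.
For λ=-4: (A-λI) row 1 is [2, 4], so an eigenvector is (2, -1).
For λ=-2: (A-λI) row 1 is [0, 4], so an eigenvector is (-1, 0).
General solution: K_1e^(-4t)(2,-1) + K_2e^(-2t)(-1,0).
Applying u(0)=-4, v(0)=1 gives K_1=-1, K_2=2.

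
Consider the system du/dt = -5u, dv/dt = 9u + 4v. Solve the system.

u(t) = K_1e^(-5t), v(t) = -K_1e^(-5t) - K_2e^(4t)

Coefficient matrix A = [[-5, 0], [9, 4]].
Characteristic polynomial det(A - λI) = λ^2 + λ - 20 = 0.
Eigenvalues λ = -5, 4.
For λ=-5: (A-λI) row 2 is [9, 9], so an eigenvector is (1, -1).
For λ=4: (A-λI) row 1 is [-9, 0], so an eigenvector is (0, -1).
General solution: K_1e^(-5t)(1,-1) + K_2e^(4t)(0,-1).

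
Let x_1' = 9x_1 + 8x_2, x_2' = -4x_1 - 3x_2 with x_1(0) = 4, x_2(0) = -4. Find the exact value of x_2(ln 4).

A = [[9,8],[-4,-3]]; eigenvalues λ = 5, 1.
Eigenvectors: (-2,1) for λ=5, (1,-1) for λ=1.
From the initial condition, c_1 = 0, c_2 = 4.
x_2(ln 4) = (0)(4^5)(1) + (4)(4^1)(-1) = -16.

-16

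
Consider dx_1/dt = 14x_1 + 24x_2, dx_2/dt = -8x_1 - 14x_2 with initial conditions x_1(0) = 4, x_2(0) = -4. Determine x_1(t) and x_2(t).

x_1(t) = -8e^(2t) + 12e^(-2t), x_2(t) = 4e^(2t) - 8e^(-2t)

Coefficient matrix A = [[14, 24], [-8, -14]].
Characteristic polynomial det(A - λI) = λ^2 - 4 = 0.
Eigenvalues λ = 2, -2.
For λ=2: (A-λI) row 1 is [12, 24], so an eigenvector is (-2, 1).
For λ=-2: (A-λI) row 1 is [16, 24], so an eigenvector is (3, -2).
General solution: C_1e^(2t)(-2,1) + C_2e^(-2t)(3,-2).
Applying x_1(0)=4, x_2(0)=-4 gives C_1=4, C_2=4.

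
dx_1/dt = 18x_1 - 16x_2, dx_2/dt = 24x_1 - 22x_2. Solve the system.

x_1(t) = 2c_1e^(-6t) - c_2e^(2t), x_2(t) = 3c_1e^(-6t) - c_2e^(2t)

Coefficient matrix A = [[18, -16], [24, -22]].
Characteristic polynomial det(A - λI) = λ^2 + 4λ - 12 = 0.
Eigenvalues λ = -6, 2.
For λ=-6: (A-λI) row 1 is [24, -16], so an eigenvector is (2, 3).
For λ=2: (A-λI) row 1 is [16, -16], so an eigenvector is (-1, -1).
General solution: c_1e^(-6t)(2,3) + c_2e^(2t)(-1,-1).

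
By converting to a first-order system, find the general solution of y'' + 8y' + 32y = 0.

Let x_1 = y, x_2 = y'. Then x_1' = x_2 and x_2' = -32x_1 - 8x_2.
A = [[0,1],[-32,-8]]; det(A-λI) = λ^2 + 8λ + 32.
Eigenvalues λ = -4 ± 4i.

y(t) = C_1e^(-4t)cos(4t) + C_2e^(-4t)sin(4t)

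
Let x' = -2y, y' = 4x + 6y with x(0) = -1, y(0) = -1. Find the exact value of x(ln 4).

464

A = [[0,-2],[4,6]]; eigenvalues λ = 4, 2.
Eigenvectors: (1,-2) for λ=4, (-1,1) for λ=2.
From the initial condition, c_1 = 2, c_2 = 3.
x(ln 4) = (2)(4^4)(1) + (3)(4^2)(-1) = 464.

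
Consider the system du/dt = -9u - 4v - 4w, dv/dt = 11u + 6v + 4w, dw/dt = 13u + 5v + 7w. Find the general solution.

Coefficient matrix A = [[-9, -4, -4], [11, 6, 4], [13, 5, 7]].
det(A - λI) = 0 gives eigenvalues λ = -1, 2, 3.
For λ=-1: eigenvector (1,-1,-1).
For λ=2: eigenvector (0,1,-1).
For λ=3: eigenvector (-1,1,2).
General solution: C_1e^(-t)(1,-1,-1) + C_2e^(2t)(0,1,-1) + C_3e^(3t)(-1,1,2).

u(t) = C_1e^(-t) - C_3e^(3t), v(t) = -C_1e^(-t) + C_2e^(2t) + C_3e^(3t), w(t) = -C_1e^(-t) - C_2e^(2t) + 2C_3e^(3t)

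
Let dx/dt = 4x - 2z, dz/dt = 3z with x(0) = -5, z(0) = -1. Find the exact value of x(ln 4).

-896

A = [[4,-2],[0,3]]; eigenvalues λ = 4, 3.
Eigenvectors: (1,0) for λ=4, (2,1) for λ=3.
From the initial condition, c_1 = -3, c_2 = -1.
x(ln 4) = (-3)(4^4)(1) + (-1)(4^3)(2) = -896.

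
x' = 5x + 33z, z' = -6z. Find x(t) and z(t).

x(t) = -C_1e^(5t) + 3C_2e^(-6t), z(t) = -C_2e^(-6t)

Coefficient matrix A = [[5, 33], [0, -6]].
Characteristic polynomial det(A - λI) = λ^2 + λ - 30 = 0.
Eigenvalues λ = 5, -6.
For λ=5: (A-λI) row 1 is [0, 33], so an eigenvector is (-1, 0).
For λ=-6: (A-λI) row 1 is [11, 33], so an eigenvector is (3, -1).
General solution: C_1e^(5t)(-1,0) + C_2e^(-6t)(3,-1).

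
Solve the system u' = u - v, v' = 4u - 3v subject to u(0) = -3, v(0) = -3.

Coefficient matrix A = [[1, -1], [4, -3]].
Characteristic polynomial det(A - λI) = λ^2 + 2λ + 1 = 0.
Single eigenvalue λ = -1 with algebraic multiplicity 2.
Eigenvector v = (-1,-2); generalized eigenvector w with (A-λI)w=v is (1,3).
General solution: e^(-t)[K_1·v + K_2·(t·v + w)].
Applying u(0)=-3, v(0)=-3 gives K_1=6, K_2=3.

u(t) = -3te^(-t) - 3e^(-t), v(t) = -6te^(-t) - 3e^(-t)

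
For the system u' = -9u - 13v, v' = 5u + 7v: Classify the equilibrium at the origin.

stable spiral

A = [[-9,-13],[5,7]]; det(A-λI) = λ^2 + 2λ + 2.
λ = -1 ± i: negative real part.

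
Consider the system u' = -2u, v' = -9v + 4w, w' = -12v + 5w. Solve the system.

u(t) = K_2e^(-2t), v(t) = K_1e^(-t) - 2K_3e^(-3t), w(t) = 2K_1e^(-t) - 3K_3e^(-3t)

Coefficient matrix A = [[-2, 0, 0], [0, -9, 4], [0, -12, 5]].
det(A - λI) = 0 gives eigenvalues λ = -1, -2, -3.
For λ=-1: eigenvector (0,1,2).
For λ=-2: eigenvector (1,0,0).
For λ=-3: eigenvector (0,-2,-3).
General solution: K_1e^(-t)(0,1,2) + K_2e^(-2t)(1,0,0) + K_3e^(-3t)(0,-2,-3).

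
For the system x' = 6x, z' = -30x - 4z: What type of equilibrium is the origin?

saddle

A = [[6,0],[-30,-4]]; det(A-λI) = λ^2 - 2λ - 24.
λ = 6, -4: opposite signs.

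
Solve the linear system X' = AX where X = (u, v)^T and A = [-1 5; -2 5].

u(t) = C_1e^(2t)sin(t) - 2C_1e^(2t)cos(t) - 2C_2e^(2t)sin(t) - C_2e^(2t)cos(t), v(t) = C_1e^(2t)sin(t) - C_1e^(2t)cos(t) - C_2e^(2t)sin(t) - C_2e^(2t)cos(t)

Coefficient matrix A = [[-1, 5], [-2, 5]].
Characteristic polynomial det(A - λI) = λ^2 - 4λ + 5 = 0.
Eigenvalues λ = 2 ± i (complex conjugate pair).
For λ=2+i: an eigenvector is (-2,-1) - i(1,1) = (-2 - i, -1 - i).
A real fundamental pair from Re and Im of e^((2+i)t)v: X_1 = e^(2t)(cos(t)·(-2,-1) + sin(t)·(1,1)), X_2 = e^(2t)(sin(t)·(-2,-1) - cos(t)·(1,1)).
General solution: C_1X_1 + C_2X_2.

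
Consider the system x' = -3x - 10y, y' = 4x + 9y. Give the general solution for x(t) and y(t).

x(t) = K_1e^(3t)sin(2t) - 2K_1e^(3t)cos(2t) - 2K_2e^(3t)sin(2t) - K_2e^(3t)cos(2t), y(t) = -K_1e^(3t)sin(2t) + K_1e^(3t)cos(2t) + K_2e^(3t)sin(2t) + K_2e^(3t)cos(2t)

Coefficient matrix A = [[-3, -10], [4, 9]].
Characteristic polynomial det(A - λI) = λ^2 - 6λ + 13 = 0.
Eigenvalues λ = 3 ± 2i (complex conjugate pair).
For λ=3+2i: an eigenvector is (-2,1) - i(1,-1) = (-2 - i, 1 + i).
A real fundamental pair from Re and Im of e^((3+2i)t)v: X_1 = e^(3t)(cos(2t)·(-2,1) + sin(2t)·(1,-1)), X_2 = e^(3t)(sin(2t)·(-2,1) - cos(2t)·(1,-1)).
General solution: K_1X_1 + K_2X_2.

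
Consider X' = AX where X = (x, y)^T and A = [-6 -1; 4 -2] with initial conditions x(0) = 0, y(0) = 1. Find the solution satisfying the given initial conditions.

Coefficient matrix A = [[-6, -1], [4, -2]].
Characteristic polynomial det(A - λI) = λ^2 + 8λ + 16 = 0.
Single eigenvalue λ = -4 with algebraic multiplicity 2.
Eigenvector v = (-1,2); generalized eigenvector w with (A-λI)w=v is (1,-1).
General solution: e^(-4t)[K_1·v + K_2·(t·v + w)].
Applying x(0)=0, y(0)=1 gives K_1=1, K_2=1.

x(t) = -te^(-4t), y(t) = 2te^(-4t) + e^(-4t)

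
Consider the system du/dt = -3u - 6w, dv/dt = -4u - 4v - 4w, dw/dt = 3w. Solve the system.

Coefficient matrix A = [[-3, 0, -6], [-4, -4, -4], [0, 0, 3]].
det(A - λI) = 0 gives eigenvalues λ = 3, -4, -3.
For λ=3: eigenvector (1,0,-1).
For λ=-4: eigenvector (0,1,0).
For λ=-3: eigenvector (1,-4,0).
General solution: K_1e^(3t)(1,0,-1) + K_2e^(-4t)(0,1,0) + K_3e^(-3t)(1,-4,0).

u(t) = K_1e^(3t) + K_3e^(-3t), v(t) = K_2e^(-4t) - 4K_3e^(-3t), w(t) = -K_1e^(3t)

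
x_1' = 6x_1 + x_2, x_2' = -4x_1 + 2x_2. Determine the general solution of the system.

Coefficient matrix A = [[6, 1], [-4, 2]].
Characteristic polynomial det(A - λI) = λ^2 - 8λ + 16 = 0.
Single eigenvalue λ = 4 with algebraic multiplicity 2.
Eigenvector v = (-1,2); generalized eigenvector w with (A-λI)w=v is (-1,1).
General solution: e^(4t)[K_1·v + K_2·(t·v + w)].

x_1(t) = -K_1e^(4t) - K_2te^(4t) - K_2e^(4t), x_2(t) = 2K_1e^(4t) + 2K_2te^(4t) + K_2e^(4t)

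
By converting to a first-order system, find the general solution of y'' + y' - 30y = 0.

y(t) = c_1e^(5t) + c_2e^(-6t)

Let x_1 = y, x_2 = y'. Then x_1' = x_2 and x_2' = 30x_1 - x_2.
A = [[0,1],[30,-1]]; det(A-λI) = λ^2 + λ - 30.
Eigenvalues λ = 5, -6 with eigenvectors (1,5), (1,-6).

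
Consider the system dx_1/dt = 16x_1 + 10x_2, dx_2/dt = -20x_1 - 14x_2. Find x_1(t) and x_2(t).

Coefficient matrix A = [[16, 10], [-20, -14]].
Characteristic polynomial det(A - λI) = λ^2 - 2λ - 24 = 0.
Eigenvalues λ = 6, -4.
For λ=6: (A-λI) row 1 is [10, 10], so an eigenvector is (-1, 1).
For λ=-4: (A-λI) row 1 is [20, 10], so an eigenvector is (1, -2).
General solution: c_1e^(6t)(-1,1) + c_2e^(-4t)(1,-2).

x_1(t) = -c_1e^(6t) + c_2e^(-4t), x_2(t) = c_1e^(6t) - 2c_2e^(-4t)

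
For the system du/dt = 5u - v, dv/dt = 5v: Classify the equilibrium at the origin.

unstable improper node

A = [[5,-1],[0,5]]; det(A-λI) = λ^2 - 10λ + 25.
repeated λ = 5 with a single eigenvector.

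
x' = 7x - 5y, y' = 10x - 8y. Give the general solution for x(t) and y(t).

Coefficient matrix A = [[7, -5], [10, -8]].
Characteristic polynomial det(A - λI) = λ^2 + λ - 6 = 0.
Eigenvalues λ = 2, -3.
For λ=2: (A-λI) row 1 is [5, -5], so an eigenvector is (-1, -1).
For λ=-3: (A-λI) row 1 is [10, -5], so an eigenvector is (-1, -2).
General solution: c_1e^(2t)(-1,-1) + c_2e^(-3t)(-1,-2).

x(t) = -c_1e^(2t) - c_2e^(-3t), y(t) = -c_1e^(2t) - 2c_2e^(-3t)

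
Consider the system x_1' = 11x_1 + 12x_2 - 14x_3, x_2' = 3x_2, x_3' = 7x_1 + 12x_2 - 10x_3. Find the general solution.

Coefficient matrix A = [[11, 12, -14], [0, 3, 0], [7, 12, -10]].
det(A - λI) = 0 gives eigenvalues λ = 4, 3, -3.
For λ=4: eigenvector (2,0,1).
For λ=3: eigenvector (2,1,2).
For λ=-3: eigenvector (1,0,1).
General solution: K_1e^(4t)(2,0,1) + K_2e^(3t)(2,1,2) + K_3e^(-3t)(1,0,1).

x_1(t) = 2K_1e^(4t) + 2K_2e^(3t) + K_3e^(-3t), x_2(t) = K_2e^(3t), x_3(t) = K_1e^(4t) + 2K_2e^(3t) + K_3e^(-3t)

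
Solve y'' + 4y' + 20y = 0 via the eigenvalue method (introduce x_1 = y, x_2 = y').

Let x_1 = y, x_2 = y'. Then x_1' = x_2 and x_2' = -20x_1 - 4x_2.
A = [[0,1],[-20,-4]]; det(A-λI) = λ^2 + 4λ + 20.
Eigenvalues λ = -2 ± 4i.

y(t) = K_1e^(-2t)cos(4t) + K_2e^(-2t)sin(4t)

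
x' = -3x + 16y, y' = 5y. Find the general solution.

Coefficient matrix A = [[-3, 16], [0, 5]].
Characteristic polynomial det(A - λI) = λ^2 - 2λ - 15 = 0.
Eigenvalues λ = 5, -3.
For λ=5: (A-λI) row 1 is [-8, 16], so an eigenvector is (-2, -1).
For λ=-3: (A-λI) row 1 is [0, 16], so an eigenvector is (-1, 0).
General solution: K_1e^(5t)(-2,-1) + K_2e^(-3t)(-1,0).

x(t) = -2K_1e^(5t) - K_2e^(-3t), y(t) = -K_1e^(5t)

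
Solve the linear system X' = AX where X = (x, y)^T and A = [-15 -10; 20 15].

x(t) = -C_1e^(-5t) + C_2e^(5t), y(t) = C_1e^(-5t) - 2C_2e^(5t)

Coefficient matrix A = [[-15, -10], [20, 15]].
Characteristic polynomial det(A - λI) = λ^2 - 25 = 0.
Eigenvalues λ = -5, 5.
For λ=-5: (A-λI) row 1 is [-10, -10], so an eigenvector is (-1, 1).
For λ=5: (A-λI) row 1 is [-20, -10], so an eigenvector is (1, -2).
General solution: C_1e^(-5t)(-1,1) + C_2e^(5t)(1,-2).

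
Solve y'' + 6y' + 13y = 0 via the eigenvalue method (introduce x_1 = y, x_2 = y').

y(t) = K_1e^(-3t)cos(2t) + K_2e^(-3t)sin(2t)

Let x_1 = y, x_2 = y'. Then x_1' = x_2 and x_2' = -13x_1 - 6x_2.
A = [[0,1],[-13,-6]]; det(A-λI) = λ^2 + 6λ + 13.
Eigenvalues λ = -3 ± 2i.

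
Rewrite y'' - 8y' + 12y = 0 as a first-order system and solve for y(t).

Let x_1 = y, x_2 = y'. Then x_1' = x_2 and x_2' = -12x_1 + 8x_2.
A = [[0,1],[-12,8]]; det(A-λI) = λ^2 - 8λ + 12.
Eigenvalues λ = 6, 2 with eigenvectors (1,6), (1,2).

y(t) = C_1e^(6t) + C_2e^(2t)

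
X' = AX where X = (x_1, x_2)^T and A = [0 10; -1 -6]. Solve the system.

Coefficient matrix A = [[0, 10], [-1, -6]].
Characteristic polynomial det(A - λI) = λ^2 + 6λ + 10 = 0.
Eigenvalues λ = -3 ± i (complex conjugate pair).
For λ=-3+i: an eigenvector is (-1,0) - i(-3,1) = (-1 + 3i, 0 - i).
A real fundamental pair from Re and Im of e^((-3+i)t)v: X_1 = e^(-3t)(cos(t)·(-1,0) + sin(t)·(-3,1)), X_2 = e^(-3t)(sin(t)·(-1,0) - cos(t)·(-3,1)).
General solution: K_1X_1 + K_2X_2.

x_1(t) = -3K_1e^(-3t)sin(t) - K_1e^(-3t)cos(t) - K_2e^(-3t)sin(t) + 3K_2e^(-3t)cos(t), x_2(t) = K_1e^(-3t)sin(t) - K_2e^(-3t)cos(t)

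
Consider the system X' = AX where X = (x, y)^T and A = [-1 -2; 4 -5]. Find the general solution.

x(t) = c_1e^(-3t)sin(2t) - c_2e^(-3t)cos(2t), y(t) = c_1e^(-3t)sin(2t) - c_1e^(-3t)cos(2t) - c_2e^(-3t)sin(2t) - c_2e^(-3t)cos(2t)

Coefficient matrix A = [[-1, -2], [4, -5]].
Characteristic polynomial det(A - λI) = λ^2 + 6λ + 13 = 0.
Eigenvalues λ = -3 ± 2i (complex conjugate pair).
For λ=-3+2i: an eigenvector is (0,-1) - i(1,1) = (0 - i, -1 - i).
A real fundamental pair from Re and Im of e^((-3+2i)t)v: X_1 = e^(-3t)(cos(2t)·(0,-1) + sin(2t)·(1,1)), X_2 = e^(-3t)(sin(2t)·(0,-1) - cos(2t)·(1,1)).
General solution: c_1X_1 + c_2X_2.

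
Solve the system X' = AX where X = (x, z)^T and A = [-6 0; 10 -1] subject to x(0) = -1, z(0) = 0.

Coefficient matrix A = [[-6, 0], [10, -1]].
Characteristic polynomial det(A - λI) = λ^2 + 7λ + 6 = 0.
Eigenvalues λ = -6, -1.
For λ=-6: (A-λI) row 2 is [10, 5], so an eigenvector is (1, -2).
For λ=-1: (A-λI) row 1 is [-5, 0], so an eigenvector is (0, -1).
General solution: C_1e^(-6t)(1,-2) + C_2e^(-t)(0,-1).
Applying x(0)=-1, z(0)=0 gives C_1=-1, C_2=2.

x(t) = -e^(-6t), z(t) = -2e^(-t) + 2e^(-6t)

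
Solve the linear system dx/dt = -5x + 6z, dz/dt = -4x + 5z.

x(t) = K_1e^(t) + 3K_2e^(-t), z(t) = K_1e^(t) + 2K_2e^(-t)

Coefficient matrix A = [[-5, 6], [-4, 5]].
Characteristic polynomial det(A - λI) = λ^2 - 1 = 0.
Eigenvalues λ = 1, -1.
For λ=1: (A-λI) row 1 is [-6, 6], so an eigenvector is (1, 1).
For λ=-1: (A-λI) row 1 is [-4, 6], so an eigenvector is (3, 2).
General solution: K_1e^(t)(1,1) + K_2e^(-t)(3,2).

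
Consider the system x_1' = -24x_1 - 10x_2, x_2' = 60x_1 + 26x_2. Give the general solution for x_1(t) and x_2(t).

Coefficient matrix A = [[-24, -10], [60, 26]].
Characteristic polynomial det(A - λI) = λ^2 - 2λ - 24 = 0.
Eigenvalues λ = -4, 6.
For λ=-4: (A-λI) row 1 is [-20, -10], so an eigenvector is (1, -2).
For λ=6: (A-λI) row 1 is [-30, -10], so an eigenvector is (-1, 3).
General solution: C_1e^(-4t)(1,-2) + C_2e^(6t)(-1,3).

x_1(t) = C_1e^(-4t) - C_2e^(6t), x_2(t) = -2C_1e^(-4t) + 3C_2e^(6t)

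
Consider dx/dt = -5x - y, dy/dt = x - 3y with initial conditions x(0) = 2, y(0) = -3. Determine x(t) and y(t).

x(t) = te^(-4t) + 2e^(-4t), y(t) = -te^(-4t) - 3e^(-4t)

Coefficient matrix A = [[-5, -1], [1, -3]].
Characteristic polynomial det(A - λI) = λ^2 + 8λ + 16 = 0.
Single eigenvalue λ = -4 with algebraic multiplicity 2.
Eigenvector v = (-1,1); generalized eigenvector w with (A-λI)w=v is (2,-1).
General solution: e^(-4t)[C_1·v + C_2·(t·v + w)].
Applying x(0)=2, y(0)=-3 gives C_1=-4, C_2=-1.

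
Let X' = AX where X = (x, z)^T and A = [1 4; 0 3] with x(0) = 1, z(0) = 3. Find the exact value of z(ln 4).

A = [[1,4],[0,3]]; eigenvalues λ = 3, 1.
Eigenvectors: (2,1) for λ=3, (-1,0) for λ=1.
From the initial condition, c_1 = 3, c_2 = 5.
z(ln 4) = (3)(4^3)(1) + (5)(4^1)(0) = 192.

192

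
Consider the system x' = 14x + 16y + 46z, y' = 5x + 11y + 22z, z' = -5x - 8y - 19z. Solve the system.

x(t) = 3C_1e^(4t) + 4C_2e^(3t) + 2C_3e^(-t), y(t) = C_1e^(4t) + 3C_2e^(3t) + C_3e^(-t), z(t) = -C_1e^(4t) - 2C_2e^(3t) - C_3e^(-t)

Coefficient matrix A = [[14, 16, 46], [5, 11, 22], [-5, -8, -19]].
det(A - λI) = 0 gives eigenvalues λ = 4, 3, -1.
For λ=4: eigenvector (3,1,-1).
For λ=3: eigenvector (4,3,-2).
For λ=-1: eigenvector (2,1,-1).
General solution: C_1e^(4t)(3,1,-1) + C_2e^(3t)(4,3,-2) + C_3e^(-t)(2,1,-1).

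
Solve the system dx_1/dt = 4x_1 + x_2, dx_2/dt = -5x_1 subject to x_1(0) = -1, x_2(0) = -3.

x_1(t) = -5e^(2t)sin(t) - e^(2t)cos(t), x_2(t) = 11e^(2t)sin(t) - 3e^(2t)cos(t)

Coefficient matrix A = [[4, 1], [-5, 0]].
Characteristic polynomial det(A - λI) = λ^2 - 4λ + 5 = 0.
Eigenvalues λ = 2 ± i (complex conjugate pair).
For λ=2+i: an eigenvector is (0,1) - i(1,-2) = (0 - i, 1 + 2i).
A real fundamental pair from Re and Im of e^((2+i)t)v: X_1 = e^(2t)(cos(t)·(0,1) + sin(t)·(1,-2)), X_2 = e^(2t)(sin(t)·(0,1) - cos(t)·(1,-2)).
General solution: C_1X_1 + C_2X_2.
Applying x_1(0)=-1, x_2(0)=-3 gives C_1=-5, C_2=1.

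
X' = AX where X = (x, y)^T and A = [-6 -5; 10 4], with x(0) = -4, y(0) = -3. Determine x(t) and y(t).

Coefficient matrix A = [[-6, -5], [10, 4]].
Characteristic polynomial det(A - λI) = λ^2 + 2λ + 26 = 0.
Eigenvalues λ = -1 ± 5i (complex conjugate pair).
For λ=-1+5i: an eigenvector is (1,-1) - i(0,1) = (1, -1 - i).
A real fundamental pair from Re and Im of e^((-1+5i)t)v: X_1 = e^(-t)(cos(5t)·(1,-1) + sin(5t)·(0,1)), X_2 = e^(-t)(sin(5t)·(1,-1) - cos(5t)·(0,1)).
General solution: c_1X_1 + c_2X_2.
Applying x(0)=-4, y(0)=-3 gives c_1=-4, c_2=7.

x(t) = 7e^(-t)sin(5t) - 4e^(-t)cos(5t), y(t) = -11e^(-t)sin(5t) - 3e^(-t)cos(5t)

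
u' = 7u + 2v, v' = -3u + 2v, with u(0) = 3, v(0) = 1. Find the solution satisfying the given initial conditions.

Coefficient matrix A = [[7, 2], [-3, 2]].
Characteristic polynomial det(A - λI) = λ^2 - 9λ + 20 = 0.
Eigenvalues λ = 4, 5.
For λ=4: (A-λI) row 1 is [3, 2], so an eigenvector is (2, -3).
For λ=5: (A-λI) row 1 is [2, 2], so an eigenvector is (-1, 1).
General solution: c_1e^(4t)(2,-3) + c_2e^(5t)(-1,1).
Applying u(0)=3, v(0)=1 gives c_1=-4, c_2=-11.

u(t) = 11e^(5t) - 8e^(4t), v(t) = -11e^(5t) + 12e^(4t)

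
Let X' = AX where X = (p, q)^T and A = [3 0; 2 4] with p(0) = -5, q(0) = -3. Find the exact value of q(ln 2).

A = [[3,0],[2,4]]; eigenvalues λ = 4, 3.
Eigenvectors: (0,-1) for λ=4, (1,-2) for λ=3.
From the initial condition, c_1 = 13, c_2 = -5.
q(ln 2) = (13)(2^4)(-1) + (-5)(2^3)(-2) = -128.

-128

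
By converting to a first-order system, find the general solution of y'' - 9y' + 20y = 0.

y(t) = K_1e^(5t) + K_2e^(4t)

Let x_1 = y, x_2 = y'. Then x_1' = x_2 and x_2' = -20x_1 + 9x_2.
A = [[0,1],[-20,9]]; det(A-λI) = λ^2 - 9λ + 20.
Eigenvalues λ = 5, 4 with eigenvectors (1,5), (1,4).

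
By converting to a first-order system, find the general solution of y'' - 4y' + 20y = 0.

Let x_1 = y, x_2 = y'. Then x_1' = x_2 and x_2' = -20x_1 + 4x_2.
A = [[0,1],[-20,4]]; det(A-λI) = λ^2 - 4λ + 20.
Eigenvalues λ = 2 ± 4i.

y(t) = C_1e^(2t)cos(4t) + C_2e^(2t)sin(4t)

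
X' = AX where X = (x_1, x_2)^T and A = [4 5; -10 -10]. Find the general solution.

Coefficient matrix A = [[4, 5], [-10, -10]].
Characteristic polynomial det(A - λI) = λ^2 + 6λ + 10 = 0.
Eigenvalues λ = -3 ± i (complex conjugate pair).
For λ=-3+i: an eigenvector is (1,-1) - i(2,-3) = (1 - 2i, -1 + 3i).
A real fundamental pair from Re and Im of e^((-3+i)t)v: X_1 = e^(-3t)(cos(t)·(1,-1) + sin(t)·(2,-3)), X_2 = e^(-3t)(sin(t)·(1,-1) - cos(t)·(2,-3)).
General solution: c_1X_1 + c_2X_2.

x_1(t) = 2c_1e^(-3t)sin(t) + c_1e^(-3t)cos(t) + c_2e^(-3t)sin(t) - 2c_2e^(-3t)cos(t), x_2(t) = -3c_1e^(-3t)sin(t) - c_1e^(-3t)cos(t) - c_2e^(-3t)sin(t) + 3c_2e^(-3t)cos(t)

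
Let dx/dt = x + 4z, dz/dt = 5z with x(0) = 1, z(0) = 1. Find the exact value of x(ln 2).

A = [[1,4],[0,5]]; eigenvalues λ = 5, 1.
Eigenvectors: (-1,-1) for λ=5, (1,0) for λ=1.
From the initial condition, c_1 = -1, c_2 = 0.
x(ln 2) = (-1)(2^5)(-1) + (0)(2^1)(1) = 32.

32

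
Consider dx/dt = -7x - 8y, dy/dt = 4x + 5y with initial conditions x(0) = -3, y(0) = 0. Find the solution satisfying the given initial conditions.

Coefficient matrix A = [[-7, -8], [4, 5]].
Characteristic polynomial det(A - λI) = λ^2 + 2λ - 3 = 0.
Eigenvalues λ = 1, -3.
For λ=1: (A-λI) row 1 is [-8, -8], so an eigenvector is (1, -1).
For λ=-3: (A-λI) row 1 is [-4, -8], so an eigenvector is (2, -1).
General solution: c_1e^(t)(1,-1) + c_2e^(-3t)(2,-1).
Applying x(0)=-3, y(0)=0 gives c_1=3, c_2=-3.

x(t) = 3e^(t) - 6e^(-3t), y(t) = -3e^(t) + 3e^(-3t)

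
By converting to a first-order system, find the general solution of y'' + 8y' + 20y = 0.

Let x_1 = y, x_2 = y'. Then x_1' = x_2 and x_2' = -20x_1 - 8x_2.
A = [[0,1],[-20,-8]]; det(A-λI) = λ^2 + 8λ + 20.
Eigenvalues λ = -4 ± 2i.

y(t) = C_1e^(-4t)cos(2t) + C_2e^(-4t)sin(2t)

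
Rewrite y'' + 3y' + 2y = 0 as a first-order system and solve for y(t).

y(t) = K_1e^(-2t) + K_2e^(-t)

Let x_1 = y, x_2 = y'. Then x_1' = x_2 and x_2' = -2x_1 - 3x_2.
A = [[0,1],[-2,-3]]; det(A-λI) = λ^2 + 3λ + 2.
Eigenvalues λ = -2, -1 with eigenvectors (1,-2), (1,-1).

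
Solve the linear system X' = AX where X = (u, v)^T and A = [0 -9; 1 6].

Coefficient matrix A = [[0, -9], [1, 6]].
Characteristic polynomial det(A - λI) = λ^2 - 6λ + 9 = 0.
Single eigenvalue λ = 3 with algebraic multiplicity 2.
Eigenvector v = (-3,1); generalized eigenvector w with (A-λI)w=v is (-2,1).
General solution: e^(3t)[c_1·v + c_2·(t·v + w)].

u(t) = -3c_1e^(3t) - 3c_2te^(3t) - 2c_2e^(3t), v(t) = c_1e^(3t) + c_2te^(3t) + c_2e^(3t)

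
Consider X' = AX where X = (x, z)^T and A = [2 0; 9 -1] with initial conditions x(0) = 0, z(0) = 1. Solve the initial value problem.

x(t) = 0, z(t) = e^(-t)

Coefficient matrix A = [[2, 0], [9, -1]].
Characteristic polynomial det(A - λI) = λ^2 - λ - 2 = 0.
Eigenvalues λ = -1, 2.
For λ=-1: (A-λI) row 1 is [3, 0], so an eigenvector is (0, 1).
For λ=2: (A-λI) row 2 is [9, -3], so an eigenvector is (-1, -3).
General solution: C_1e^(-t)(0,1) + C_2e^(2t)(-1,-3).
Applying x(0)=0, z(0)=1 gives C_1=1, C_2=0.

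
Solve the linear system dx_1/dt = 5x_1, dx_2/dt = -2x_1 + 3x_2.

x_1(t) = -c_2e^(5t), x_2(t) = c_1e^(3t) + c_2e^(5t)

Coefficient matrix A = [[5, 0], [-2, 3]].
Characteristic polynomial det(A - λI) = λ^2 - 8λ + 15 = 0.
Eigenvalues λ = 3, 5.
For λ=3: (A-λI) row 1 is [2, 0], so an eigenvector is (0, 1).
For λ=5: (A-λI) row 2 is [-2, -2], so an eigenvector is (-1, 1).
General solution: c_1e^(3t)(0,1) + c_2e^(5t)(-1,1).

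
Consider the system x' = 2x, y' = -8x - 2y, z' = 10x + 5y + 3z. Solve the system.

Coefficient matrix A = [[2, 0, 0], [-8, -2, 0], [10, 5, 3]].
det(A - λI) = 0 gives eigenvalues λ = 3, -2, 2.
For λ=3: eigenvector (0,0,1).
For λ=-2: eigenvector (0,1,-1).
For λ=2: eigenvector (1,-2,0).
General solution: K_1e^(3t)(0,0,1) + K_2e^(-2t)(0,1,-1) + K_3e^(2t)(1,-2,0).

x(t) = K_3e^(2t), y(t) = K_2e^(-2t) - 2K_3e^(2t), z(t) = K_1e^(3t) - K_2e^(-2t)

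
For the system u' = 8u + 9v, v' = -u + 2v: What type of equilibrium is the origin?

unstable improper node

A = [[8,9],[-1,2]]; det(A-λI) = λ^2 - 10λ + 25.
repeated λ = 5 with a single eigenvector.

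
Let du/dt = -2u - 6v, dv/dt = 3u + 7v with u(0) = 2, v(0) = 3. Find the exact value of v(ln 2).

118

A = [[-2,-6],[3,7]]; eigenvalues λ = 4, 1.
Eigenvectors: (-1,1) for λ=4, (2,-1) for λ=1.
From the initial condition, c_1 = 8, c_2 = 5.
v(ln 2) = (8)(2^4)(1) + (5)(2^1)(-1) = 118.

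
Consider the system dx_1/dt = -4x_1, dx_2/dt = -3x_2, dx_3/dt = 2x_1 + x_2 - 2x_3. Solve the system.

x_1(t) = K_1e^(-4t), x_2(t) = -K_3e^(-3t), x_3(t) = -K_1e^(-4t) + K_2e^(-2t) + K_3e^(-3t)

Coefficient matrix A = [[-4, 0, 0], [0, -3, 0], [2, 1, -2]].
det(A - λI) = 0 gives eigenvalues λ = -4, -2, -3.
For λ=-4: eigenvector (1,0,-1).
For λ=-2: eigenvector (0,0,1).
For λ=-3: eigenvector (0,-1,1).
General solution: K_1e^(-4t)(1,0,-1) + K_2e^(-2t)(0,0,1) + K_3e^(-3t)(0,-1,1).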